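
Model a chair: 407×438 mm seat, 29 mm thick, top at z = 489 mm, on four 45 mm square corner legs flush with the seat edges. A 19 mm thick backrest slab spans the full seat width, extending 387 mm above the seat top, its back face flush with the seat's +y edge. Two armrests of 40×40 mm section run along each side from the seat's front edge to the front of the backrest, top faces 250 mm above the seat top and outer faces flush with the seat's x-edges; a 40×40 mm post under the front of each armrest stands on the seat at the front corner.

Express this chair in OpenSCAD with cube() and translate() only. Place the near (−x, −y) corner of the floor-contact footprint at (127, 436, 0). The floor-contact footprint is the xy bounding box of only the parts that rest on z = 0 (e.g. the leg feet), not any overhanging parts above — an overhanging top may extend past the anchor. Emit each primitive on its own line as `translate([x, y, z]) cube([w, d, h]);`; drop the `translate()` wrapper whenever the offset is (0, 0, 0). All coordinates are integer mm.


// leg_h = 489 - 29 = 460
// arm post h = 250 - 40 = 210
translate([127, 436, 460]) cube([407, 438, 29]);
translate([127, 436, 0]) cube([45, 45, 460]);
translate([489, 436, 0]) cube([45, 45, 460]);
translate([127, 829, 0]) cube([45, 45, 460]);
translate([489, 829, 0]) cube([45, 45, 460]);
translate([127, 855, 489]) cube([407, 19, 387]);
translate([127, 436, 699]) cube([40, 419, 40]);
translate([494, 436, 699]) cube([40, 419, 40]);
translate([127, 436, 489]) cube([40, 40, 210]);
translate([494, 436, 489]) cube([40, 40, 210]);


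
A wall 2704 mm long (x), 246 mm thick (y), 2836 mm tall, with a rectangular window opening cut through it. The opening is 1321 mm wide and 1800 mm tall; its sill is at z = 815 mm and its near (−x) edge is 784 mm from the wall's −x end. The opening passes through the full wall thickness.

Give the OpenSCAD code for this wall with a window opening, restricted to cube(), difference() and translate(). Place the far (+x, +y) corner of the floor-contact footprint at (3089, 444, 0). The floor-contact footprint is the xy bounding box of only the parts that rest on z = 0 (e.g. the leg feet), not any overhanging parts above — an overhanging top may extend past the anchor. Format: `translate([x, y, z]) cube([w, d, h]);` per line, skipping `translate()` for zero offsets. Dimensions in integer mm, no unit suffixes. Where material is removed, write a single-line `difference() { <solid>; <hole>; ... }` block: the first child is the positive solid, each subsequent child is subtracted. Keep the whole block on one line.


difference() { translate([385, 198, 0]) cube([2704, 246, 2836]); translate([1169, 198, 815]) cube([1321, 246, 1800]); }


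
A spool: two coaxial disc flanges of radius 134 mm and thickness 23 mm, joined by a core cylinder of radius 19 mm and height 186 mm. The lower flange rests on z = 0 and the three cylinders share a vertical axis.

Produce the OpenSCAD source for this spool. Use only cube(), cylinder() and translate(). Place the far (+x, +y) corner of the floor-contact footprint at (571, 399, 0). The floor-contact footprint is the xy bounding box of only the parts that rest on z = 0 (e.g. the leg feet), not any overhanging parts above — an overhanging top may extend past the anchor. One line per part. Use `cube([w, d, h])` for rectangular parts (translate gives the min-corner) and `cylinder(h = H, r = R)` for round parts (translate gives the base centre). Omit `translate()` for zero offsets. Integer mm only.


translate([437, 265, 0]) cylinder(h = 23, r = 134);
translate([437, 265, 23]) cylinder(h = 186, r = 19);
translate([437, 265, 209]) cylinder(h = 23, r = 134);


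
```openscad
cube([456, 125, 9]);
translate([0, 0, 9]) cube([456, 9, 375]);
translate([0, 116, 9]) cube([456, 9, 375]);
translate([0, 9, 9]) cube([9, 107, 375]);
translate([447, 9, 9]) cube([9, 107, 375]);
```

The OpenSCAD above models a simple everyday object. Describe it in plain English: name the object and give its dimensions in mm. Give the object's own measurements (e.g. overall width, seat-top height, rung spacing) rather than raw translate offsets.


An open-topped rectangular box: outside dimensions 456×125×384 mm, with a uniform wall and base thickness of 9 mm. The base is a full 456×125 slab on the floor; four walls sit on top of the base. The front and back walls (the −y and +y sides) span the full width; the two side walls fit between them.


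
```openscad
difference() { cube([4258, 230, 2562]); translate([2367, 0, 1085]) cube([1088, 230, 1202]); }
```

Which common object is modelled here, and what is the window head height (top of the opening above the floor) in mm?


A wall with a window opening. The window head height is 2287 mm.

A wall with a rectangular opening subtracted — a window. Sill at z = 1085, opening 1202 mm tall, so the head is at 1085 + 1202 = 2287 mm.


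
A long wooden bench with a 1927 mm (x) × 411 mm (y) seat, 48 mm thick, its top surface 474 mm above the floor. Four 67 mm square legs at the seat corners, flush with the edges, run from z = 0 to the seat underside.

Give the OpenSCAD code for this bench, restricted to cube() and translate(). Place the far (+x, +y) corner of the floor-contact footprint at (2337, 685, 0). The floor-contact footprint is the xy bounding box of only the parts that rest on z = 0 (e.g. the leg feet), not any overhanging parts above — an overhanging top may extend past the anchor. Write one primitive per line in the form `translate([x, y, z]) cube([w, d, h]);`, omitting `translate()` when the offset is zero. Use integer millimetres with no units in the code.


translate([410, 274, 426]) cube([1927, 411, 48]);
translate([410, 274, 0]) cube([67, 67, 426]);
translate([410, 618, 0]) cube([67, 67, 426]);
translate([2270, 274, 0]) cube([67, 67, 426]);
translate([2270, 618, 0]) cube([67, 67, 426]);


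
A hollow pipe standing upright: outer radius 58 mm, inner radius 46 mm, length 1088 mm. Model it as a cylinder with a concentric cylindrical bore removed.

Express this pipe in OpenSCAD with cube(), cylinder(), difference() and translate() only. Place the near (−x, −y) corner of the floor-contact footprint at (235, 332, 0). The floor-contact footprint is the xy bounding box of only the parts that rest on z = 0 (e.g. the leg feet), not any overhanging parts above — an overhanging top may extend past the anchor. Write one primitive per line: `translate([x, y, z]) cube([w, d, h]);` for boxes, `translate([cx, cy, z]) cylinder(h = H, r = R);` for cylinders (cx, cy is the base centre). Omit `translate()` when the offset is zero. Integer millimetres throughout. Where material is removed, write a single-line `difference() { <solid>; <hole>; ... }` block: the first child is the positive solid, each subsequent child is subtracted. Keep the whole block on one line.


difference() { translate([293, 390, 0]) cylinder(h = 1088, r = 58); translate([293, 390, 0]) cylinder(h = 1088, r = 46); }


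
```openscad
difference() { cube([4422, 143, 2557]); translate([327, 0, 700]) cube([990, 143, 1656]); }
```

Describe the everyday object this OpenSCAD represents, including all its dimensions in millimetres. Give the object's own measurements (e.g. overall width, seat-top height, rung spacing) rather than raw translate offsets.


A wall 4422 mm long (x), 143 mm thick (y), 2557 mm tall, with a rectangular window opening cut through it. The opening is 990 mm wide and 1656 mm tall; its sill is at z = 700 mm and its near (−x) edge is 327 mm from the wall's −x end. The opening passes through the full wall thickness.


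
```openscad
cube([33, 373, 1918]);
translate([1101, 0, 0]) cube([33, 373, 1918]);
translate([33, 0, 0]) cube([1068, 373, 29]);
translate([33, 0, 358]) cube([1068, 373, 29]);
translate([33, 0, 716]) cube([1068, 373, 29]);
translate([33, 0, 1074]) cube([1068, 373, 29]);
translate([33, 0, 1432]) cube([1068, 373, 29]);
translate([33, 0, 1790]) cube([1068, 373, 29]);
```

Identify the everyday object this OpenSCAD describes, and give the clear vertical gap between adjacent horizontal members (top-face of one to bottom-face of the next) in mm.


A bookshelf. The clear shelf gap is 329 mm.

Two tall side panels with 6 horizontal boards between them — a bookshelf. The first two shelf undersides are at z = 0 and z = 358; with shelf thickness 29, the clear gap is 358 − 0 − 29 = 329 mm.


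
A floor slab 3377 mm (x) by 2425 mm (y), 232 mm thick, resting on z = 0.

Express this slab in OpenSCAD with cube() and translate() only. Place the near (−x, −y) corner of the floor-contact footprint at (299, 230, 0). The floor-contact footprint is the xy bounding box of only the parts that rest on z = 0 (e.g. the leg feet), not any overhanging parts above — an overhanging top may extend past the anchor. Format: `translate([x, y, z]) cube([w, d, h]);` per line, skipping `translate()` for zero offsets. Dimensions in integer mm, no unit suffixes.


translate([299, 230, 0]) cube([3377, 2425, 232]);


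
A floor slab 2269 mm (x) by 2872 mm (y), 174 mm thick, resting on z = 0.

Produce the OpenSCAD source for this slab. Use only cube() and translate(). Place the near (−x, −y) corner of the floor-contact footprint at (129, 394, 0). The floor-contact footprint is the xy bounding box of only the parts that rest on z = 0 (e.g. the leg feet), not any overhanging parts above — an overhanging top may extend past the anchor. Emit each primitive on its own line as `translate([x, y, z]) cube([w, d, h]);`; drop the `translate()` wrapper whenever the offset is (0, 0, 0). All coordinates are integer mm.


translate([129, 394, 0]) cube([2269, 2872, 174]);


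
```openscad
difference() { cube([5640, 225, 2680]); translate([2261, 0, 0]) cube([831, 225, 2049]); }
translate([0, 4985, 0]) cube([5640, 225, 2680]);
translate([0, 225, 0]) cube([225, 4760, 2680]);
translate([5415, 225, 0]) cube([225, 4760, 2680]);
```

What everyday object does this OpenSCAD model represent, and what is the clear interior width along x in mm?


A single room. The interior width is 5190 mm.

Four walls enclosing a rectangle with a door in the front wall — a room. Outside width 5640 minus two 225 mm walls gives 5190 mm.


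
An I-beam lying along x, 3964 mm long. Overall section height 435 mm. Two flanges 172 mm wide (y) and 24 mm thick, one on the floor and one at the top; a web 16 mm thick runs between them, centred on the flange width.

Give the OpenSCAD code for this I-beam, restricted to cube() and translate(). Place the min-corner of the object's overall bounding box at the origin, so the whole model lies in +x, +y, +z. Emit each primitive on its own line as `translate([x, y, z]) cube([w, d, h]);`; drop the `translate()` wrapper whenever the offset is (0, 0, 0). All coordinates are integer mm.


cube([3964, 172, 24]);
translate([0, 78, 24]) cube([3964, 16, 387]);
translate([0, 0, 411]) cube([3964, 172, 24]);


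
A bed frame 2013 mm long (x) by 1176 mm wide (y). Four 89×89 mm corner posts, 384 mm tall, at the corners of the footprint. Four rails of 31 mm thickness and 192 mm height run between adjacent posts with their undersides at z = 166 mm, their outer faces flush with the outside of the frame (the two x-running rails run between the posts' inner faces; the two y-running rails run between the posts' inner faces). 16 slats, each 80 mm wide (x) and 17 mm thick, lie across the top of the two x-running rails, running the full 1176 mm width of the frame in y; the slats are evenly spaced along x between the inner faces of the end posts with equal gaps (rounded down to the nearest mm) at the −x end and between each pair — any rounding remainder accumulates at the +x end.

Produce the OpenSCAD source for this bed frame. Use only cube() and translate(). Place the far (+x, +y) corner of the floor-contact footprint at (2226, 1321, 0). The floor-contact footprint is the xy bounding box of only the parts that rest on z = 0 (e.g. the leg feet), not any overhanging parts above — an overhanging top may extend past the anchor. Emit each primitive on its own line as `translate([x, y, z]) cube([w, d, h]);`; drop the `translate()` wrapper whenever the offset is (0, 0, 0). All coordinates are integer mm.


translate([213, 145, 0]) cube([89, 89, 384]);
translate([213, 1232, 0]) cube([89, 89, 384]);
translate([2137, 145, 0]) cube([89, 89, 384]);
translate([2137, 1232, 0]) cube([89, 89, 384]);
translate([302, 145, 166]) cube([1835, 31, 192]);
translate([302, 1290, 166]) cube([1835, 31, 192]);
translate([213, 234, 166]) cube([31, 998, 192]);
translate([2195, 234, 166]) cube([31, 998, 192]);
translate([334, 145, 358]) cube([80, 1176, 17]);
translate([446, 145, 358]) cube([80, 1176, 17]);
translate([558, 145, 358]) cube([80, 1176, 17]);
translate([670, 145, 358]) cube([80, 1176, 17]);
translate([782, 145, 358]) cube([80, 1176, 17]);
translate([894, 145, 358]) cube([80, 1176, 17]);
translate([1006, 145, 358]) cube([80, 1176, 17]);
translate([1118, 145, 358]) cube([80, 1176, 17]);
translate([1230, 145, 358]) cube([80, 1176, 17]);
translate([1342, 145, 358]) cube([80, 1176, 17]);
translate([1454, 145, 358]) cube([80, 1176, 17]);
translate([1566, 145, 358]) cube([80, 1176, 17]);
translate([1678, 145, 358]) cube([80, 1176, 17]);
translate([1790, 145, 358]) cube([80, 1176, 17]);
translate([1902, 145, 358]) cube([80, 1176, 17]);
translate([2014, 145, 358]) cube([80, 1176, 17]);


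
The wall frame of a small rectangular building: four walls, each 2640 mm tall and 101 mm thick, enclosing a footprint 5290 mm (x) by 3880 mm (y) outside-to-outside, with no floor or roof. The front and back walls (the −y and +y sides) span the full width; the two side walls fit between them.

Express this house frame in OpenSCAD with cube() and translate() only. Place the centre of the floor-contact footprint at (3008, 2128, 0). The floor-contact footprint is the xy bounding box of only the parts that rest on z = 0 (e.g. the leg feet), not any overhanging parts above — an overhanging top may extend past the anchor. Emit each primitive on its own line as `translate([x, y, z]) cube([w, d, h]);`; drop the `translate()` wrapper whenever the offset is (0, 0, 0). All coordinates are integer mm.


translate([363, 188, 0]) cube([5290, 101, 2640]);
translate([363, 3967, 0]) cube([5290, 101, 2640]);
translate([363, 289, 0]) cube([101, 3678, 2640]);
translate([5552, 289, 0]) cube([101, 3678, 2640]);


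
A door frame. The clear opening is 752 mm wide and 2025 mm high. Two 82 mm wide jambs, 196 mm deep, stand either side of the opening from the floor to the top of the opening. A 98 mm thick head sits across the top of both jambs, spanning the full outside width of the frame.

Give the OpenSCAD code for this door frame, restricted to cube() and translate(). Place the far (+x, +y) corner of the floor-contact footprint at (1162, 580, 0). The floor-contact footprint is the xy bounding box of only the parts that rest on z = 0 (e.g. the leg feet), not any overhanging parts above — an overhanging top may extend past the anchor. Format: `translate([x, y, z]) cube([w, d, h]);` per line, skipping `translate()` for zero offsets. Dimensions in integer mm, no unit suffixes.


translate([246, 384, 0]) cube([82, 196, 2025]);
translate([1080, 384, 0]) cube([82, 196, 2025]);
translate([246, 384, 2025]) cube([916, 196, 98]);


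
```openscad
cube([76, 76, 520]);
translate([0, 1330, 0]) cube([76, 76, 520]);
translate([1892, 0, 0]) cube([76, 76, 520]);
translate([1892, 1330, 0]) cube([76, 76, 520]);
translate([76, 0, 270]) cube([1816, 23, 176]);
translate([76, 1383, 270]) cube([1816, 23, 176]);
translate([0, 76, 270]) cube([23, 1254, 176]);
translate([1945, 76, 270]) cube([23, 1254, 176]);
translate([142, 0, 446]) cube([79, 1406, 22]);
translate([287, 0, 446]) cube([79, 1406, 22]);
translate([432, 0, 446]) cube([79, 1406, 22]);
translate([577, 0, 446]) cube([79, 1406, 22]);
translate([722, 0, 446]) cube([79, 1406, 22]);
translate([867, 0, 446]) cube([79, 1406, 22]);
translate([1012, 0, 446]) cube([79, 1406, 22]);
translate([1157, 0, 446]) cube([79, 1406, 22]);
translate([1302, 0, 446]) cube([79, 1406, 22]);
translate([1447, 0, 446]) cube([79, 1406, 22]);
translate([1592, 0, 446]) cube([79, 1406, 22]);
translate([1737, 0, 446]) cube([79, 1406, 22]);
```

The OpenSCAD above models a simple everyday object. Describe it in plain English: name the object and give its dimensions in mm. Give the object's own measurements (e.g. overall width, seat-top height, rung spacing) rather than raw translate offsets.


A bed frame 1968 mm long (x) by 1406 mm wide (y). Four 76×76 mm corner posts, 520 mm tall, at the corners of the footprint. Four rails of 23 mm thickness and 176 mm height run between adjacent posts with their undersides at z = 270 mm, their outer faces flush with the outside of the frame (the two x-running rails run between the posts' inner faces; the two y-running rails run between the posts' inner faces). 12 slats, each 79 mm wide (x) and 22 mm thick, lie across the top of the two x-running rails, running the full 1406 mm width of the frame in y; along x they sit between the end posts with a 66 mm gap after the −x posts and between neighbouring slats, leaving 76 mm before the +x posts.


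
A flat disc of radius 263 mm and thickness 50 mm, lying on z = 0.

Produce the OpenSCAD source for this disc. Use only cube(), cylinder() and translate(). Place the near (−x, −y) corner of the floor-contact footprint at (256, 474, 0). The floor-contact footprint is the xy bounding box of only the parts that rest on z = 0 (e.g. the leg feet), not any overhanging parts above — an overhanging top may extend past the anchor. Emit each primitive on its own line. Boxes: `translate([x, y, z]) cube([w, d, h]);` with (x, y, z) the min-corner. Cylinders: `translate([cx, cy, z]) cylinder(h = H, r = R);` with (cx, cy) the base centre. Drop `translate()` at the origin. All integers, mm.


translate([519, 737, 0]) cylinder(h = 50, r = 263);


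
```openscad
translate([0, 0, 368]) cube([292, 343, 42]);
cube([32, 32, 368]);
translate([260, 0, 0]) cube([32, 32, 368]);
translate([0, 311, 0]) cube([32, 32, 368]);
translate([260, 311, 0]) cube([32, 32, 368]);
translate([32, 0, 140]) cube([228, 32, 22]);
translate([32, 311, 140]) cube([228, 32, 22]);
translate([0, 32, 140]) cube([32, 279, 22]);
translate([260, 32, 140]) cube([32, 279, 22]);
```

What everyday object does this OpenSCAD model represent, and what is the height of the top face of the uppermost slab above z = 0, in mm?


A stool. The seat height is 410 mm.

A 292×343×42 slab at z = 368 on four corner posts — a stool. The seat top is 368 + 42 = 410 mm.


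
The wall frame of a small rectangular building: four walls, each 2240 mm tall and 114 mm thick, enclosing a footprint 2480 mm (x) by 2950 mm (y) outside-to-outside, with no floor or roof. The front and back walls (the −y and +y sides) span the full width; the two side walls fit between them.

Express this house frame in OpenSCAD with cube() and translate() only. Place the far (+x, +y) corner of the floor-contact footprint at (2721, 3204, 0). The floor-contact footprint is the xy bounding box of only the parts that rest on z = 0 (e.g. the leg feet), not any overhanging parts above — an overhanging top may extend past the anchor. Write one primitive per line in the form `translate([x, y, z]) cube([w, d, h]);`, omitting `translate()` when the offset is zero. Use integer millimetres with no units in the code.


translate([241, 254, 0]) cube([2480, 114, 2240]);
translate([241, 3090, 0]) cube([2480, 114, 2240]);
translate([241, 368, 0]) cube([114, 2722, 2240]);
translate([2607, 368, 0]) cube([114, 2722, 2240]);


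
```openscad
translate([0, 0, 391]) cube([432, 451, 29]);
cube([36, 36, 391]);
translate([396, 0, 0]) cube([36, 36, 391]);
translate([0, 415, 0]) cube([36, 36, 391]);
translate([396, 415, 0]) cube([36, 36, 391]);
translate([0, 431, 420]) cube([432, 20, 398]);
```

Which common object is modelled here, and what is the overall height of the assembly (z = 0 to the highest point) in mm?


A chair. The overall height is 818 mm.

A slab on four corner posts with a tall panel at the back — a chair. The seat slab sits at z = 391 with thickness 29, and the 398 mm backrest starts at the seat top, so the overall height is 391 + 29 + 398 = 818 mm.


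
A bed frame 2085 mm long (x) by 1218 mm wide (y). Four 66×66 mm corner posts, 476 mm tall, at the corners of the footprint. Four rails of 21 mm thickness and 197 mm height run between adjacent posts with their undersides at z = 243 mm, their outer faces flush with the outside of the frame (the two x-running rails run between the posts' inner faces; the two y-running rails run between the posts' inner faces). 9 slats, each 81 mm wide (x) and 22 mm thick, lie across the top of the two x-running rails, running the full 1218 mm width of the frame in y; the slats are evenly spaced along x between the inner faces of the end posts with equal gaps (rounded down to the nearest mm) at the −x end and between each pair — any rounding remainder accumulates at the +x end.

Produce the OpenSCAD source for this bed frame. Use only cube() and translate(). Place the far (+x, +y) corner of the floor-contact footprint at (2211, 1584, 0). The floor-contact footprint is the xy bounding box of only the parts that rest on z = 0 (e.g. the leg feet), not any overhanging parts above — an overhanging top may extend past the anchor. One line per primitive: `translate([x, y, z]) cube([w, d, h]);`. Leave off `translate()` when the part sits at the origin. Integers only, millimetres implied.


translate([126, 366, 0]) cube([66, 66, 476]);
translate([126, 1518, 0]) cube([66, 66, 476]);
translate([2145, 366, 0]) cube([66, 66, 476]);
translate([2145, 1518, 0]) cube([66, 66, 476]);
translate([192, 366, 243]) cube([1953, 21, 197]);
translate([192, 1563, 243]) cube([1953, 21, 197]);
translate([126, 432, 243]) cube([21, 1086, 197]);
translate([2190, 432, 243]) cube([21, 1086, 197]);
translate([314, 366, 440]) cube([81, 1218, 22]);
translate([517, 366, 440]) cube([81, 1218, 22]);
translate([720, 366, 440]) cube([81, 1218, 22]);
translate([923, 366, 440]) cube([81, 1218, 22]);
translate([1126, 366, 440]) cube([81, 1218, 22]);
translate([1329, 366, 440]) cube([81, 1218, 22]);
translate([1532, 366, 440]) cube([81, 1218, 22]);
translate([1735, 366, 440]) cube([81, 1218, 22]);
translate([1938, 366, 440]) cube([81, 1218, 22]);


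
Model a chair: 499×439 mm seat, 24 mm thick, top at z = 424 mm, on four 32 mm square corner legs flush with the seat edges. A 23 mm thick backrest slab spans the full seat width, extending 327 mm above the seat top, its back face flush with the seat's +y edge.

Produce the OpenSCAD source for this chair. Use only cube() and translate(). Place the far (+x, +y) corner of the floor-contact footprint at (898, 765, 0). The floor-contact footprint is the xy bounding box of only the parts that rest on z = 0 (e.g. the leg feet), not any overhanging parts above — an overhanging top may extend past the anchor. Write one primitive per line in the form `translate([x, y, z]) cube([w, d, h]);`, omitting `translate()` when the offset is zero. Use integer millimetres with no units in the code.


translate([399, 326, 400]) cube([499, 439, 24]);
translate([399, 326, 0]) cube([32, 32, 400]);
translate([866, 326, 0]) cube([32, 32, 400]);
translate([399, 733, 0]) cube([32, 32, 400]);
translate([866, 733, 0]) cube([32, 32, 400]);
translate([399, 742, 424]) cube([499, 23, 327]);


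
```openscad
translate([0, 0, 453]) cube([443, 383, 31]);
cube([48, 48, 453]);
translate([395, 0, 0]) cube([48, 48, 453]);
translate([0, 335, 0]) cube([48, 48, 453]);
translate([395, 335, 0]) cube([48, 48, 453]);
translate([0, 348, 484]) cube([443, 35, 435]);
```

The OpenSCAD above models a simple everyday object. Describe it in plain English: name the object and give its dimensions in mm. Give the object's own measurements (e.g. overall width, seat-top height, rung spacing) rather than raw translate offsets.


A chair. The seat is a 443×383×31 mm slab with its top at z = 484 mm, on four 48×48 mm corner legs (flush with the seat edges, standing on z = 0). A flat backrest 35 mm thick, 435 mm tall, spans the full seat width and rises from the seat top along its +y edge, rear face flush with the rear of the seat.


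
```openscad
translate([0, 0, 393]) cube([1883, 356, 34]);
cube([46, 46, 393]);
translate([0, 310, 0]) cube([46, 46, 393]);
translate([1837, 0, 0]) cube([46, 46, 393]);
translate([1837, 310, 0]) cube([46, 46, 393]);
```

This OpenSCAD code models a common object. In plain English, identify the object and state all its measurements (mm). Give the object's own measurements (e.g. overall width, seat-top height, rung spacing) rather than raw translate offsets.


A long wooden bench with a 1883 mm (x) × 356 mm (y) seat, 34 mm thick, its top surface 427 mm above the floor. Four 46 mm square legs at the seat corners, flush with the edges, run from z = 0 to the seat underside.


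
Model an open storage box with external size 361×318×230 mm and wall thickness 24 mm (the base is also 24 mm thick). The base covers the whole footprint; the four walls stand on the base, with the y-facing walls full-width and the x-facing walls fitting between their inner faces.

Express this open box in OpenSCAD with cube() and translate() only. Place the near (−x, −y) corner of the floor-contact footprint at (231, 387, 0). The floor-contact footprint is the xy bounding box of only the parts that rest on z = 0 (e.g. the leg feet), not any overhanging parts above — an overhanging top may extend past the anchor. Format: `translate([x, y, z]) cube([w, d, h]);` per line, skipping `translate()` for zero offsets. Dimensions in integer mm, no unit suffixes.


translate([231, 387, 0]) cube([361, 318, 24]);
translate([231, 387, 24]) cube([361, 24, 206]);
translate([231, 681, 24]) cube([361, 24, 206]);
translate([231, 411, 24]) cube([24, 270, 206]);
translate([568, 411, 24]) cube([24, 270, 206]);


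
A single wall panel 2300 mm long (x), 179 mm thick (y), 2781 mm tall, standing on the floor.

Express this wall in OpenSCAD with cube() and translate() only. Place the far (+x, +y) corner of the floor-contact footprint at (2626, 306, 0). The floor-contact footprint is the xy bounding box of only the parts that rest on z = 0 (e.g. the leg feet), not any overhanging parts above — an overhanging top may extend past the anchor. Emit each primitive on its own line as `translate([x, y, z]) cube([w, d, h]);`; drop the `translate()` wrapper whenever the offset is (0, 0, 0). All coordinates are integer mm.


translate([326, 127, 0]) cube([2300, 179, 2781]);


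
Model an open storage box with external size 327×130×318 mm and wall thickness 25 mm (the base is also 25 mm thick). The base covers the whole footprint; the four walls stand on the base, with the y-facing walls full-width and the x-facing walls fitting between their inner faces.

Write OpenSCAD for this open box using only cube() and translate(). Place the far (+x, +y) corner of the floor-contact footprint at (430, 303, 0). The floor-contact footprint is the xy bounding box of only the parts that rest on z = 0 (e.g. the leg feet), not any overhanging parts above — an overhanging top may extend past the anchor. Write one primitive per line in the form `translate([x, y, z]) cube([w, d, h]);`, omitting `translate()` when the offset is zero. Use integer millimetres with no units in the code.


translate([103, 173, 0]) cube([327, 130, 25]);
translate([103, 173, 25]) cube([327, 25, 293]);
translate([103, 278, 25]) cube([327, 25, 293]);
translate([103, 198, 25]) cube([25, 80, 293]);
translate([405, 198, 25]) cube([25, 80, 293]);


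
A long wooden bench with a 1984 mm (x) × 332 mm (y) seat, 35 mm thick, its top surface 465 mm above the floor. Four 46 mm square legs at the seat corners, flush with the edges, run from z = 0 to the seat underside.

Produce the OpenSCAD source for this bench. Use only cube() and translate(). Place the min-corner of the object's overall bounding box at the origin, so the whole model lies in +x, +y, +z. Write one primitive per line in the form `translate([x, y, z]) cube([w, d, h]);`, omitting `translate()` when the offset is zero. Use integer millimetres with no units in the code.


// leg_h = 465 − 35 = 430
translate([0, 0, 430]) cube([1984, 332, 35]);
cube([46, 46, 430]);
translate([0, 286, 0]) cube([46, 46, 430]);
translate([1938, 0, 0]) cube([46, 46, 430]);
translate([1938, 286, 0]) cube([46, 46, 430]);


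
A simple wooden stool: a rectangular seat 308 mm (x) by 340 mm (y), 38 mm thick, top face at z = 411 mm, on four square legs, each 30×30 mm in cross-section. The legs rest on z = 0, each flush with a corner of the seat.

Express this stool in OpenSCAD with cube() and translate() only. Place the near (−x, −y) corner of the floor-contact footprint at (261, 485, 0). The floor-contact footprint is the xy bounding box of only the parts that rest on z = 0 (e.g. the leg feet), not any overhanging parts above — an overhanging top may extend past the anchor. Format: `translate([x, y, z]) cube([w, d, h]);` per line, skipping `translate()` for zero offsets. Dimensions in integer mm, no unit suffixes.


translate([261, 485, 373]) cube([308, 340, 38]);
translate([261, 485, 0]) cube([30, 30, 373]);
translate([539, 485, 0]) cube([30, 30, 373]);
translate([261, 795, 0]) cube([30, 30, 373]);
translate([539, 795, 0]) cube([30, 30, 373]);


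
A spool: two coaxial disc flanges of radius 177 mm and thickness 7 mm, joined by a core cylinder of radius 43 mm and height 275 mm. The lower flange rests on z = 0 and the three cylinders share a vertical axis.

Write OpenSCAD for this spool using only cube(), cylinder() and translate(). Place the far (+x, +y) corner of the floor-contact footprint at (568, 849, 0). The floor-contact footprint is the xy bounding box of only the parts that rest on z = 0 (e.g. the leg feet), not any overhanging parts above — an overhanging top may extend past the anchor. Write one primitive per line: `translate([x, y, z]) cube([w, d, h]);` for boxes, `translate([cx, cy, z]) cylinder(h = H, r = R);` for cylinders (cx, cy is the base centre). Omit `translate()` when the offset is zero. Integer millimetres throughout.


translate([391, 672, 0]) cylinder(h = 7, r = 177);
translate([391, 672, 7]) cylinder(h = 275, r = 43);
translate([391, 672, 282]) cylinder(h = 7, r = 177);


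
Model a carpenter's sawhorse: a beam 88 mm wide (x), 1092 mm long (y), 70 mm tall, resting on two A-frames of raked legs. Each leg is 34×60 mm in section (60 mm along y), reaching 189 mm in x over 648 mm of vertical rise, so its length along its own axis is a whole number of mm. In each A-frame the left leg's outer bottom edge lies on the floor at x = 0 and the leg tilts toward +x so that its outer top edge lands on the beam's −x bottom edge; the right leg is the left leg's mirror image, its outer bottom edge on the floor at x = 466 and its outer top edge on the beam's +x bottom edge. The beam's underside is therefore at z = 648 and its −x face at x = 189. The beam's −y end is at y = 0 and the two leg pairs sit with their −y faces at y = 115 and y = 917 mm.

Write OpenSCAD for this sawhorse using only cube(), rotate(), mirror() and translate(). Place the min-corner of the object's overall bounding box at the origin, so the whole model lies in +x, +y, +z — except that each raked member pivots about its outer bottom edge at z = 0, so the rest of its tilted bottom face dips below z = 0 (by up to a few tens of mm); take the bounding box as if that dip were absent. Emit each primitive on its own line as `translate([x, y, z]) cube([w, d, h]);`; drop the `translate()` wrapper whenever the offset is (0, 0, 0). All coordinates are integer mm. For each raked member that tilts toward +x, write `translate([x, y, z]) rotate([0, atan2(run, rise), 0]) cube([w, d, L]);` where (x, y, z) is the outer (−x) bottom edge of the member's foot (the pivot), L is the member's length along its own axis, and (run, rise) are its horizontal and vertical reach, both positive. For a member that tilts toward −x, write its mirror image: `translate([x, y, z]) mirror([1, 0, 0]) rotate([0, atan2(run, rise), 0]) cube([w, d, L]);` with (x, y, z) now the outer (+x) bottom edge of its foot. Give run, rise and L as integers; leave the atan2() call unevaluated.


translate([189, 0, 648]) cube([88, 1092, 70]);
translate([0, 115, 0]) rotate([0, atan2(189, 648), 0]) cube([34, 60, 675]);
translate([466, 115, 0]) mirror([1, 0, 0]) rotate([0, atan2(189, 648), 0]) cube([34, 60, 675]);
translate([0, 917, 0]) rotate([0, atan2(189, 648), 0]) cube([34, 60, 675]);
translate([466, 917, 0]) mirror([1, 0, 0]) rotate([0, atan2(189, 648), 0]) cube([34, 60, 675]);


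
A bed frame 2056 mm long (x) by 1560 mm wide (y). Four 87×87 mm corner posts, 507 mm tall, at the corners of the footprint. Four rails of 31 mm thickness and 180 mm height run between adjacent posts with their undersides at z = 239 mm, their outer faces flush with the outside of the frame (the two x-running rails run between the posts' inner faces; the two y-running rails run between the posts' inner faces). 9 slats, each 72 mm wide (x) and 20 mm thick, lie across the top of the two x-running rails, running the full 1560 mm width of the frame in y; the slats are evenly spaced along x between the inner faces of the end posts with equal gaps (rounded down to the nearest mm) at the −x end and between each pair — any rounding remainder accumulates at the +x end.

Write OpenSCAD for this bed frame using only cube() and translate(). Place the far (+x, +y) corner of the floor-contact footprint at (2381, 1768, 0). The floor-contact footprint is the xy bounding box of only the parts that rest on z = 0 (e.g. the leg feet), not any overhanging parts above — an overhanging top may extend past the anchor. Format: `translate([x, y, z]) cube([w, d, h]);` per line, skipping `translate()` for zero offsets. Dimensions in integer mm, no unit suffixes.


translate([325, 208, 0]) cube([87, 87, 507]);
translate([325, 1681, 0]) cube([87, 87, 507]);
translate([2294, 208, 0]) cube([87, 87, 507]);
translate([2294, 1681, 0]) cube([87, 87, 507]);
translate([412, 208, 239]) cube([1882, 31, 180]);
translate([412, 1737, 239]) cube([1882, 31, 180]);
translate([325, 295, 239]) cube([31, 1386, 180]);
translate([2350, 295, 239]) cube([31, 1386, 180]);
translate([535, 208, 419]) cube([72, 1560, 20]);
translate([730, 208, 419]) cube([72, 1560, 20]);
translate([925, 208, 419]) cube([72, 1560, 20]);
translate([1120, 208, 419]) cube([72, 1560, 20]);
translate([1315, 208, 419]) cube([72, 1560, 20]);
translate([1510, 208, 419]) cube([72, 1560, 20]);
translate([1705, 208, 419]) cube([72, 1560, 20]);
translate([1900, 208, 419]) cube([72, 1560, 20]);
translate([2095, 208, 419]) cube([72, 1560, 20]);


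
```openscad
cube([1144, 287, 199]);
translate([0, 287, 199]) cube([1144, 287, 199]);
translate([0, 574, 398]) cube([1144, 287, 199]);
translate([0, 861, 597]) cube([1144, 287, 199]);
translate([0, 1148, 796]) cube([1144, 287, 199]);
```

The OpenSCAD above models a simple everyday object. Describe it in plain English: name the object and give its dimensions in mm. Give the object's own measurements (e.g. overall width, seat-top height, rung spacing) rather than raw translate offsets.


A straight staircase of 5 solid steps. Each step is 1144 mm wide (x), 287 mm deep (y, the going) and 199 mm tall (the rise). The first step rests on the floor; each subsequent step sits one going further in +y and one rise higher in +z, directly behind and above the previous step with no overlap.


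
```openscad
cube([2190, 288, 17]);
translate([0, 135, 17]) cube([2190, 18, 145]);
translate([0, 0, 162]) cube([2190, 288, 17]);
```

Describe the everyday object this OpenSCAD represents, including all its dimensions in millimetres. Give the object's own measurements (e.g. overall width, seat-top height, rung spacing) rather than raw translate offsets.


An I-beam lying along x, 2190 mm long. Overall section height 179 mm. Two flanges 288 mm wide (y) and 17 mm thick, one on the floor and one at the top; a web 18 mm thick runs between them, centred on the flange width.


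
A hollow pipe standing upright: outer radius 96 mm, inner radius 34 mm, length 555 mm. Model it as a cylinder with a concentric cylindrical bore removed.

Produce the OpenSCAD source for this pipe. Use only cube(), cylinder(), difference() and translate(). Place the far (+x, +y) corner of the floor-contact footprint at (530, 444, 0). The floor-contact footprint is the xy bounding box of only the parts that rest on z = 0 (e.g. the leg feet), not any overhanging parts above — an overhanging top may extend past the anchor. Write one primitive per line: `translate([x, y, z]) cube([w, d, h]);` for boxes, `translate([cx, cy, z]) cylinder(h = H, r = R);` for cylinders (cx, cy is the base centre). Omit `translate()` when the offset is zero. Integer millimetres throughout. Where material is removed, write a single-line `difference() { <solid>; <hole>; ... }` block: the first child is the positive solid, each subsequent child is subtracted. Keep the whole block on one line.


difference() { translate([434, 348, 0]) cylinder(h = 555, r = 96); translate([434, 348, 0]) cylinder(h = 555, r = 34); }


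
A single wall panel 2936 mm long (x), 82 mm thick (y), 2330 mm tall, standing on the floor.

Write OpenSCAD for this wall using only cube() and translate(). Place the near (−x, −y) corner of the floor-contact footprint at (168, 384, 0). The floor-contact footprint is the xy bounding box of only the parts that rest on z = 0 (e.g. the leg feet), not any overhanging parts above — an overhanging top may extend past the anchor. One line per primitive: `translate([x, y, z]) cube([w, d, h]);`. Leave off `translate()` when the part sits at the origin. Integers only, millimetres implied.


translate([168, 384, 0]) cube([2936, 82, 2330]);


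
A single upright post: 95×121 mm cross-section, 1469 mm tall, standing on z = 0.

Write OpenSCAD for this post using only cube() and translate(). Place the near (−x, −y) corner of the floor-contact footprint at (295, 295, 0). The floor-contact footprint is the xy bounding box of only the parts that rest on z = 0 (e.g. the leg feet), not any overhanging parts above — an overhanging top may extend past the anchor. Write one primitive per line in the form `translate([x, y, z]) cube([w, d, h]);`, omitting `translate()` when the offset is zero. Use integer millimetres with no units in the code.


translate([295, 295, 0]) cube([95, 121, 1469]);


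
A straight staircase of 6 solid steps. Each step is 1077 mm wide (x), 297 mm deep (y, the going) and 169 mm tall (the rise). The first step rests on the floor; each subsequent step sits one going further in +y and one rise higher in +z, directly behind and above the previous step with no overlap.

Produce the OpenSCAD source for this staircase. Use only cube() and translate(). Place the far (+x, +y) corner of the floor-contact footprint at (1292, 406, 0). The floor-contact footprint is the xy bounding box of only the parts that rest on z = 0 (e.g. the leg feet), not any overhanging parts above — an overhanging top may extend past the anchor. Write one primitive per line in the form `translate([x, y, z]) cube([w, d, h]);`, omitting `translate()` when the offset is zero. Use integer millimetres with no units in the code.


translate([215, 109, 0]) cube([1077, 297, 169]);
translate([215, 406, 169]) cube([1077, 297, 169]);
translate([215, 703, 338]) cube([1077, 297, 169]);
translate([215, 1000, 507]) cube([1077, 297, 169]);
translate([215, 1297, 676]) cube([1077, 297, 169]);
translate([215, 1594, 845]) cube([1077, 297, 169]);


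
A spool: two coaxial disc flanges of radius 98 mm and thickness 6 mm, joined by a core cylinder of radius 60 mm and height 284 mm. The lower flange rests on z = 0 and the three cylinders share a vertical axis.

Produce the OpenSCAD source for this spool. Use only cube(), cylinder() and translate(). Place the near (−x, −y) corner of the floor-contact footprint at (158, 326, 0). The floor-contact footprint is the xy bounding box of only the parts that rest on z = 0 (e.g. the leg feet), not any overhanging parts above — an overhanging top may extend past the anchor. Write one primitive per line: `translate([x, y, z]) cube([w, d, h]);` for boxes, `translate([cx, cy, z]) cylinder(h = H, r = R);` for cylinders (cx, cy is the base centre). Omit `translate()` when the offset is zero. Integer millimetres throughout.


translate([256, 424, 0]) cylinder(h = 6, r = 98);
translate([256, 424, 6]) cylinder(h = 284, r = 60);
translate([256, 424, 290]) cylinder(h = 6, r = 98);
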